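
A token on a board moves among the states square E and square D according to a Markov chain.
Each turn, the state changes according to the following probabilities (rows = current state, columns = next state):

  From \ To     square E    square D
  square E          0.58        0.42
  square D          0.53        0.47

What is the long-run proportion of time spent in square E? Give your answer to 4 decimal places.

Let the stationary distribution be π with π = πP and π_1 + π_2 = 1.
π_1 = 0.58·π_1 + 0.53·π_2
Solving with the normalization constraint gives π = (0.5579, 0.4421).
So the stationary probability of square E is 0.5579.

0.5579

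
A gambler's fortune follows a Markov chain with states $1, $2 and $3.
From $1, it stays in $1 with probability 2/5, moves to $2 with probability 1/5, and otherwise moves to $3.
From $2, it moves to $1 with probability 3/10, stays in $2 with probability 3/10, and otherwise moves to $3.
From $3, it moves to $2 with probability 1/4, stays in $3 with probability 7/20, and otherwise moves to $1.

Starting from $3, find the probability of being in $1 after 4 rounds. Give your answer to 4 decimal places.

0.3757

Propagate the distribution vector 4 rounds from $3.
After 0 rounds: (0.0000, 0.0000, 1.0000)
After 1 round: (0.4000, 0.2500, 0.3500)
After 2 rounds: (0.3750, 0.2425, 0.3825)
After 3 rounds: (0.3758, 0.2434, 0.3809)
After 4 rounds: (0.3757, 0.2434, 0.3810)
P(in $1 after 4 rounds) = 0.3757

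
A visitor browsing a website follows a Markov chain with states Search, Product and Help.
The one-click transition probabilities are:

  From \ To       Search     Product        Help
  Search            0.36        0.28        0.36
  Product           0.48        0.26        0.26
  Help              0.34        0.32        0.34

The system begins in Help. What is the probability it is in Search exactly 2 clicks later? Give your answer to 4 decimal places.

Sum over the intermediate state after 1 click:
P = P(Help→Search)·P(Search→Search) + P(Help→Product)·P(Product→Search) + P(Help→Help)·P(Help→Search)
  = 0.34×0.36 + 0.32×0.48 + 0.34×0.34
  = 0.1224 + 0.1536 + 0.1156 = 0.3916

0.3916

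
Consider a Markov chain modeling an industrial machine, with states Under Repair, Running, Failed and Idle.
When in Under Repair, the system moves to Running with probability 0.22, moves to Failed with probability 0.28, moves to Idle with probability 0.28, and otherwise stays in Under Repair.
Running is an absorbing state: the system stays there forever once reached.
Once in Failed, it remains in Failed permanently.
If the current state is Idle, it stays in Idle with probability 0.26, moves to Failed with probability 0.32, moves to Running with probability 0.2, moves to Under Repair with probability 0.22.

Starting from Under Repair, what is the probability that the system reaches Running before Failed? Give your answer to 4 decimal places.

Let h(s) be the probability of absorption at Running starting from transient state s. Then h(Running) = 1 and h(Failed) = 0. By first-step analysis:
h(Under Repair) = 0.22·h(Under Repair) + 0.22·1 + 0.28·0 + 0.28·h(Idle)
h(Idle) = 0.22·h(Under Repair) + 0.2·1 + 0.32·0 + 0.26·h(Idle)
Solving: h(Under Repair) = 0.4244, h(Idle) = 0.3964.
Starting from Under Repair, the probability is 0.4244.

0.4244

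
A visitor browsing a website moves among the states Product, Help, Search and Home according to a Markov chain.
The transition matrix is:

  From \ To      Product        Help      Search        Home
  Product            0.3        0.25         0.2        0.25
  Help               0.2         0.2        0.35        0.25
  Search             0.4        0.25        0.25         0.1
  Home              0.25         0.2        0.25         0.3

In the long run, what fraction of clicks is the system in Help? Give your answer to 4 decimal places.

Let the stationary distribution be π with π = πP and π_1 + π_2 + π_3 + π_4 = 1.
π_1 = 0.3·π_1 + 0.2·π_2 + 0.4·π_3 + 0.25·π_4
π_2 = 0.25·π_1 + 0.2·π_2 + 0.25·π_3 + 0.2·π_4
π_3 = 0.2·π_1 + 0.35·π_2 + 0.25·π_3 + 0.25·π_4
Solving with the normalization constraint gives π = (0.2919, 0.2275, 0.2582, 0.2224).
So the stationary probability of Help is 0.2275.

0.2275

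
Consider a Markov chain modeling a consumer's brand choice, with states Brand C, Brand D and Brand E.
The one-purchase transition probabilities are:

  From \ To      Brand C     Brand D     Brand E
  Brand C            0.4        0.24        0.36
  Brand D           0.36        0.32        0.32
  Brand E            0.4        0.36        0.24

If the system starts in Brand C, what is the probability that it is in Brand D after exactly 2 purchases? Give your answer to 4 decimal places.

Sum over the intermediate state after 1 purchase:
P = P(Brand C→Brand C)·P(Brand C→Brand D) + P(Brand C→Brand D)·P(Brand D→Brand D) + P(Brand C→Brand E)·P(Brand E→Brand D)
  = 0.4×0.24 + 0.24×0.32 + 0.36×0.36
  = 0.0960 + 0.0768 + 0.1296 = 0.3024

0.3024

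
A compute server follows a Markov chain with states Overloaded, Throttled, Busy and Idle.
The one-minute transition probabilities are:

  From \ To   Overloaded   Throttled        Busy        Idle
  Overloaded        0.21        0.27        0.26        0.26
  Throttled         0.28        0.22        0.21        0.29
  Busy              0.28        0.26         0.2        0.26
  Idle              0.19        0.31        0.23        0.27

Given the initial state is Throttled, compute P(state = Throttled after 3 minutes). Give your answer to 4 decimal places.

Propagate the distribution vector 3 minutes from Throttled.
After 0 minutes: (0.0000, 1.0000, 0.0000, 0.0000)
After 1 minute: (0.2800, 0.2200, 0.2100, 0.2900)
After 2 minutes: (0.2343, 0.2685, 0.2277, 0.2695)
After 3 minutes: (0.2393, 0.2651, 0.2248, 0.2708)
P(in Throttled after 3 minutes) = 0.2651

0.2651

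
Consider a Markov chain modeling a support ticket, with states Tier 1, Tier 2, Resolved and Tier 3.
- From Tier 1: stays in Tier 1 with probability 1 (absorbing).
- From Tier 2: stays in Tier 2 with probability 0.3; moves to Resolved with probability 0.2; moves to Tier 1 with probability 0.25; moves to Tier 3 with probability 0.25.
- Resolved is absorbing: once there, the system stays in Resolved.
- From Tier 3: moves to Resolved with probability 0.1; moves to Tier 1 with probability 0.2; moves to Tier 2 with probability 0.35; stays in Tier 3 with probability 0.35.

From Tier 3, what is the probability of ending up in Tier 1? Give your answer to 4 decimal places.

0.6190

Let h(s) be the probability of absorption at Tier 1 starting from transient state s. Then h(Tier 1) = 1 and h(Resolved) = 0. By first-step analysis:
h(Tier 2) = 0.25·1 + 0.3·h(Tier 2) + 0.2·0 + 0.25·h(Tier 3)
h(Tier 3) = 0.2·1 + 0.35·h(Tier 2) + 0.1·0 + 0.35·h(Tier 3)
Solving: h(Tier 2) = 0.5782, h(Tier 3) = 0.6190.
Starting from Tier 3, the probability is 0.6190.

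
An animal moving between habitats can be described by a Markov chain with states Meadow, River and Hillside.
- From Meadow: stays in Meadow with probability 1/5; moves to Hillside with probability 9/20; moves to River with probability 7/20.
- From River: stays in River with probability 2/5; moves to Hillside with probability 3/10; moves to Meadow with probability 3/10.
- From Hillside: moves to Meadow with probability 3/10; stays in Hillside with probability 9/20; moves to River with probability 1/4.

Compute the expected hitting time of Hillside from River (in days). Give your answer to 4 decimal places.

Let t(s) be the expected number of days to first reach Hillside from state s, with t(Hillside) = 0. Conditioning on the first day:
t(Meadow) = 1 + 0.2·t(Meadow) + 0.35·t(River)
t(River) = 1 + 0.3·t(Meadow) + 0.4·t(River)
Solving: t(Meadow) = 2.5333, t(River) = 2.9333.
Expected days from River to Hillside: 2.9333.

2.9333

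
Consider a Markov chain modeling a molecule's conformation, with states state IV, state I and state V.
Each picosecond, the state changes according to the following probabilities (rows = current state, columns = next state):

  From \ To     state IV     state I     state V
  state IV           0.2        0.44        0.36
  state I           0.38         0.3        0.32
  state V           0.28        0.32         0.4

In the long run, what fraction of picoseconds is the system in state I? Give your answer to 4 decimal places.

0.3480

Let the stationary distribution be π with π = πP and π_1 + π_2 + π_3 = 1.
π_1 = 0.2·π_1 + 0.38·π_2 + 0.28·π_3
π_2 = 0.44·π_1 + 0.3·π_2 + 0.32·π_3
Solving with the normalization constraint gives π = (0.2915, 0.3480, 0.3605).
So the stationary probability of state I is 0.3480.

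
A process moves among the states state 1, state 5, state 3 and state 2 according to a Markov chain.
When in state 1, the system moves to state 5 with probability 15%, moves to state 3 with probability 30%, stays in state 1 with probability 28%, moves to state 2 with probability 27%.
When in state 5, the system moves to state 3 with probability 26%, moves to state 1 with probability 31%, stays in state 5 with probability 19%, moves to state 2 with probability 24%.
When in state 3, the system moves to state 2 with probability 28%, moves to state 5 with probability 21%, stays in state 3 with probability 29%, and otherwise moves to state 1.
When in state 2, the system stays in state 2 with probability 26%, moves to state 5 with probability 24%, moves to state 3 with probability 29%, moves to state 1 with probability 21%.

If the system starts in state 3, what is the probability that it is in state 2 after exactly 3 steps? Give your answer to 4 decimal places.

Propagate the distribution vector 3 steps from state 3.
After 0 steps: (0.0000, 0.0000, 1.0000, 0.0000)
After 1 step: (0.2200, 0.2100, 0.2900, 0.2800)
After 2 steps: (0.2493, 0.2010, 0.2859, 0.2638)
After 3 steps: (0.2504, 0.1989, 0.2865, 0.2642)
P(in state 2 after 3 steps) = 0.2642

0.2642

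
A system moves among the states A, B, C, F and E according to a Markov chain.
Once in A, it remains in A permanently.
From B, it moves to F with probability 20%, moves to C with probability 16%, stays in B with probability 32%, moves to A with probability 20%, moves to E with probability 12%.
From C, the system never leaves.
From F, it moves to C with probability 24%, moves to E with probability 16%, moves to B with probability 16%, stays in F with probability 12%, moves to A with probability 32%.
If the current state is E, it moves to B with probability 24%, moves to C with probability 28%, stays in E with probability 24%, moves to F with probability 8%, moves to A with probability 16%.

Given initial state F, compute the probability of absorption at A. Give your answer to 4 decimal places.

Let h(s) be the probability of absorption at A starting from transient state s. Then h(A) = 1 and h(C) = 0. By first-step analysis:
h(B) = 0.2·1 + 0.32·h(B) + 0.16·0 + 0.2·h(F) + 0.12·h(E)
h(F) = 0.32·1 + 0.16·h(B) + 0.24·0 + 0.12·h(F) + 0.16·h(E)
h(E) = 0.16·1 + 0.24·h(B) + 0.28·0 + 0.08·h(F) + 0.24·h(E)
Solving: h(B) = 0.5293, h(F) = 0.5388, h(E) = 0.4344.
Starting from F, the probability is 0.5388.

0.5388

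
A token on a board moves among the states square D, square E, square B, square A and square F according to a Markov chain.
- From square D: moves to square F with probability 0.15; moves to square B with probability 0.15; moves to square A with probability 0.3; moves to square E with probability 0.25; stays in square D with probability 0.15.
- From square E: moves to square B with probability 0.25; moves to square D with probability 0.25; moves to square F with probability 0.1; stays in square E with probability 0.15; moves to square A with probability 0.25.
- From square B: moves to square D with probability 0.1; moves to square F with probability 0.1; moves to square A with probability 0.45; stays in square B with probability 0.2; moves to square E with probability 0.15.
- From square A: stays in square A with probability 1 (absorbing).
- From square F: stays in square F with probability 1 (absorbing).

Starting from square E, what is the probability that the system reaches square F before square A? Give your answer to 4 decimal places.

Let h(s) be the probability of absorption at square F starting from transient state s. Then h(square F) = 1 and h(square A) = 0. By first-step analysis:
h(square D) = 0.15·h(square D) + 0.25·h(square E) + 0.15·h(square B) + 0.3·0 + 0.15·1
h(square E) = 0.25·h(square D) + 0.15·h(square E) + 0.25·h(square B) + 0.25·0 + 0.1·1
h(square B) = 0.1·h(square D) + 0.15·h(square E) + 0.2·h(square B) + 0.45·0 + 0.1·1
Solving: h(square D) = 0.2919, h(square E) = 0.2656, h(square B) = 0.2113.
Starting from square E, the probability is 0.2656.

0.2656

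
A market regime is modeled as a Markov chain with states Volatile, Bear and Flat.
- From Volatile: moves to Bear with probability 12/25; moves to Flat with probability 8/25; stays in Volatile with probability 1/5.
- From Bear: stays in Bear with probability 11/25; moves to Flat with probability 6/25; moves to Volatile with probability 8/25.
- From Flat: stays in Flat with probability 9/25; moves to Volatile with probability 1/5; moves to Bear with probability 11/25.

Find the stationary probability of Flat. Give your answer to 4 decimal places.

0.2958

Let the stationary distribution be π with π = πP and π_1 + π_2 + π_3 = 1.
π_1 = 0.2·π_1 + 0.32·π_2 + 0.2·π_3
π_2 = 0.48·π_1 + 0.44·π_2 + 0.44·π_3
Solving with the normalization constraint gives π = (0.2540, 0.4502, 0.2958).
So the stationary probability of Flat is 0.2958.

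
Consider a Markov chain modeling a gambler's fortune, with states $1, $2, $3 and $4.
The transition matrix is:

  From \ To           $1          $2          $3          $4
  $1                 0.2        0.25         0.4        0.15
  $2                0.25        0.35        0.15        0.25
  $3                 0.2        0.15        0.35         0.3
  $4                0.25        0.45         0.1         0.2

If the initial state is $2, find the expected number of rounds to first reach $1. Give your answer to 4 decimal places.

Let t(s) be the expected number of rounds to first reach $1 from state s, with t($1) = 0. Conditioning on the first round:
t($2) = 1 + 0.35·t($2) + 0.15·t($3) + 0.25·t($4)
t($3) = 1 + 0.15·t($2) + 0.35·t($3) + 0.3·t($4)
t($4) = 1 + 0.45·t($2) + 0.1·t($3) + 0.2·t($4)
Solving: t($2) = 4.1426, t($3) = 4.4007, t($4) = 4.1303.
Expected rounds from $2 to $1: 4.1426.

4.1426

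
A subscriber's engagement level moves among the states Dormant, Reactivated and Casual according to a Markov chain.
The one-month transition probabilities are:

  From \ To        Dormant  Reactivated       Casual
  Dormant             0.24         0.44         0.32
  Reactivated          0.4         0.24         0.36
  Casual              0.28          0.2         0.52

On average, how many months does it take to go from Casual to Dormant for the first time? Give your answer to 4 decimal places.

Let t(s) be the expected number of months to first reach Dormant from state s, with t(Dormant) = 0. Conditioning on the first month:
t(Reactivated) = 1 + 0.24·t(Reactivated) + 0.36·t(Casual)
t(Casual) = 1 + 0.2·t(Reactivated) + 0.52·t(Casual)
Solving: t(Reactivated) = 2.8689, t(Casual) = 3.2787.
Expected months from Casual to Dormant: 3.2787.

3.2787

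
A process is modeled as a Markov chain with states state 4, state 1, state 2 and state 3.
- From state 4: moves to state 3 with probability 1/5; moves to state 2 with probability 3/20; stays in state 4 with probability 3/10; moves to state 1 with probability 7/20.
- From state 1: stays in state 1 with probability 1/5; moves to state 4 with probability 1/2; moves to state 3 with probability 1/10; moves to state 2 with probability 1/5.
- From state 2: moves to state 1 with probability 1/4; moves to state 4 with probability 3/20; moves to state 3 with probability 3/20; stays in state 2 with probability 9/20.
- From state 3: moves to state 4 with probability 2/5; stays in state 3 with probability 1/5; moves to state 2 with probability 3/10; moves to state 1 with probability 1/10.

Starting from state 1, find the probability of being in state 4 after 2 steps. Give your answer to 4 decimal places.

Propagate the distribution vector 2 steps from state 1.
After 0 steps: (0.0000, 1.0000, 0.0000, 0.0000)
After 1 step: (0.5000, 0.2000, 0.2000, 0.1000)
After 2 steps: (0.3200, 0.2750, 0.2350, 0.1700)
P(in state 4 after 2 steps) = 0.3200

0.3200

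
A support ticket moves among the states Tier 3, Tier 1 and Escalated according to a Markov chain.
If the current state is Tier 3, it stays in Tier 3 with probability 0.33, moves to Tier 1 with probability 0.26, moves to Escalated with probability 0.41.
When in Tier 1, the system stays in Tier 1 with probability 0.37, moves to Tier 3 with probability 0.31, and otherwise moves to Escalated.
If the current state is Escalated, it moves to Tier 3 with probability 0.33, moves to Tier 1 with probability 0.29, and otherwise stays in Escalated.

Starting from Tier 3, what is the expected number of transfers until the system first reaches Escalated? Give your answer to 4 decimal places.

Let t(s) be the expected number of transfers to first reach Escalated from state s, with t(Escalated) = 0. Conditioning on the first transfer:
t(Tier 3) = 1 + 0.33·t(Tier 3) + 0.26·t(Tier 1)
t(Tier 1) = 1 + 0.31·t(Tier 3) + 0.37·t(Tier 1)
Solving: t(Tier 3) = 2.6061, t(Tier 1) = 2.8697.
Expected transfers from Tier 3 to Escalated: 2.6061.

2.6061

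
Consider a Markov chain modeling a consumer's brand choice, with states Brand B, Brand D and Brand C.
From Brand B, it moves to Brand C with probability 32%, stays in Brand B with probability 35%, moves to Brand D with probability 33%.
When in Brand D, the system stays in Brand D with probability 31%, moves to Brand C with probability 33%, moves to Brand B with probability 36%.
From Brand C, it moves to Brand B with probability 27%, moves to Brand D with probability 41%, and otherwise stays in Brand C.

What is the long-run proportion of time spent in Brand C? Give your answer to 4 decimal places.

Let the stationary distribution be π with π = πP and π_1 + π_2 + π_3 = 1.
π_1 = 0.35·π_1 + 0.36·π_2 + 0.27·π_3
π_2 = 0.33·π_1 + 0.31·π_2 + 0.41·π_3
Solving with the normalization constraint gives π = (0.3276, 0.3489, 0.3235).
So the stationary probability of Brand C is 0.3235.

0.3235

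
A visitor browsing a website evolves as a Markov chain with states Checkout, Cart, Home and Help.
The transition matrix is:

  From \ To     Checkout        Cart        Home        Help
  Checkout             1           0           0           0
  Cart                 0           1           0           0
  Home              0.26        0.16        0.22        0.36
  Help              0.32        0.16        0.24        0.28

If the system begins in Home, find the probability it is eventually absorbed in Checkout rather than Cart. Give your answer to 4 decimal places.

0.6364

Let h(s) be the probability of absorption at Checkout starting from transient state s. Then h(Checkout) = 1 and h(Cart) = 0. By first-step analysis:
h(Home) = 0.26·1 + 0.16·0 + 0.22·h(Home) + 0.36·h(Help)
h(Help) = 0.32·1 + 0.16·0 + 0.24·h(Home) + 0.28·h(Help)
Solving: h(Home) = 0.6364, h(Help) = 0.6566.
Starting from Home, the probability is 0.6364.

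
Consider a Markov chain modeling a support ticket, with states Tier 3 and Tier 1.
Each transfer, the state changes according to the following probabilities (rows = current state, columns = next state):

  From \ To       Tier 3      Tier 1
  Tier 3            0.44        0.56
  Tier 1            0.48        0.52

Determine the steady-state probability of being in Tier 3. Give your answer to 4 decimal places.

0.4615

Let the stationary distribution be π with π = πP and π_1 + π_2 = 1.
π_1 = 0.44·π_1 + 0.48·π_2
Solving with the normalization constraint gives π = (0.4615, 0.5385).
So the stationary probability of Tier 3 is 0.4615.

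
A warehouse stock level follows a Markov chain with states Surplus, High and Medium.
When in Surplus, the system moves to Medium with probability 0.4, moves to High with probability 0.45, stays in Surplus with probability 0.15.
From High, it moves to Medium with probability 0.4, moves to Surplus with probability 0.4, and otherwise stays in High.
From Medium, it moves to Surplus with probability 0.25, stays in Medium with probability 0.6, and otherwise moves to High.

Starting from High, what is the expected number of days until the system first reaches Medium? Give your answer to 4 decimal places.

Let t(s) be the expected number of days to first reach Medium from state s, with t(Medium) = 0. Conditioning on the first day:
t(Surplus) = 1 + 0.15·t(Surplus) + 0.45·t(High)
t(High) = 1 + 0.4·t(Surplus) + 0.2·t(High)
Solving: t(Surplus) = 2.5000, t(High) = 2.5000.
Expected days from High to Medium: 2.5000.

2.5000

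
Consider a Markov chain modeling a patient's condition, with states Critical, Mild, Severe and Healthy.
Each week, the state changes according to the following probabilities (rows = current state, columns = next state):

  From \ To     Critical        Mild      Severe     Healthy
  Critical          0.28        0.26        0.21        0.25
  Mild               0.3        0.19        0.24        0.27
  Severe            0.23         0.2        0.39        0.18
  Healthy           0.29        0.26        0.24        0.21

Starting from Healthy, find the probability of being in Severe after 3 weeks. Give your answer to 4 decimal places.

0.2718

Propagate the distribution vector 3 weeks from Healthy.
After 0 weeks: (0.0000, 0.0000, 0.0000, 1.0000)
After 1 week: (0.2900, 0.2600, 0.2400, 0.2100)
After 2 weeks: (0.2753, 0.2274, 0.2673, 0.2300)
After 3 weeks: (0.2735, 0.2280, 0.2718, 0.2266)
P(in Severe after 3 weeks) = 0.2718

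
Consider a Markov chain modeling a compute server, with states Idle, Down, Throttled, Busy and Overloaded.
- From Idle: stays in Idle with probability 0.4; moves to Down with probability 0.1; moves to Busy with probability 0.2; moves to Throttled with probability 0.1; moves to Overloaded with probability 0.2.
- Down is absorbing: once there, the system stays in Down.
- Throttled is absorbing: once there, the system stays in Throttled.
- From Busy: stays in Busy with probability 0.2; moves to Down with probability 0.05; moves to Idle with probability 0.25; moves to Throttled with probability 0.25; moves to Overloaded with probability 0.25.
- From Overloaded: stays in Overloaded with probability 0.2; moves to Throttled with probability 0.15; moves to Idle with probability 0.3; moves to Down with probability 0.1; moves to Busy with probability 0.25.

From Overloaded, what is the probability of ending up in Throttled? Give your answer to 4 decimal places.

Let h(s) be the probability of absorption at Throttled starting from transient state s. Then h(Throttled) = 1 and h(Down) = 0. By first-step analysis:
h(Idle) = 0.4·h(Idle) + 0.1·0 + 0.1·1 + 0.2·h(Busy) + 0.2·h(Overloaded)
h(Busy) = 0.25·h(Idle) + 0.05·0 + 0.25·1 + 0.2·h(Busy) + 0.25·h(Overloaded)
h(Overloaded) = 0.3·h(Idle) + 0.1·0 + 0.15·1 + 0.25·h(Busy) + 0.2·h(Overloaded)
Solving: h(Idle) = 0.6136, h(Busy) = 0.7035, h(Overloaded) = 0.6374.
Starting from Overloaded, the probability is 0.6374.

0.6374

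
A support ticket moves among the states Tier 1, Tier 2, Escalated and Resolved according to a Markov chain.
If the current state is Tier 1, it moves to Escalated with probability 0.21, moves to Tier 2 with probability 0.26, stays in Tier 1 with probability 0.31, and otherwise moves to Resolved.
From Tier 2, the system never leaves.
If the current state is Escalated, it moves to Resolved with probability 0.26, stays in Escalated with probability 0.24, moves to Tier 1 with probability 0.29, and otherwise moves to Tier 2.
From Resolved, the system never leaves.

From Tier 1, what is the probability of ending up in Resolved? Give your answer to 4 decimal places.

Let h(s) be the probability of absorption at Resolved starting from transient state s. Then h(Resolved) = 1 and h(Tier 2) = 0. By first-step analysis:
h(Tier 1) = 0.31·h(Tier 1) + 0.26·0 + 0.21·h(Escalated) + 0.22·1
h(Escalated) = 0.29·h(Tier 1) + 0.21·0 + 0.24·h(Escalated) + 0.26·1
Solving: h(Tier 1) = 0.4785, h(Escalated) = 0.5247.
Starting from Tier 1, the probability is 0.4785.

0.4785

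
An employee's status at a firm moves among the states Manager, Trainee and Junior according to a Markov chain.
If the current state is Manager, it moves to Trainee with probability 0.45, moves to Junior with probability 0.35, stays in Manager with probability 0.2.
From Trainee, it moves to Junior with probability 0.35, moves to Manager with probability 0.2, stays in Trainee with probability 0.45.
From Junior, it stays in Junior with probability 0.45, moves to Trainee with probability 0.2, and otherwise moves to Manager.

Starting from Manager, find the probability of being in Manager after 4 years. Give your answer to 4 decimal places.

0.2583

Propagate the distribution vector 4 years from Manager.
After 0 years: (1.0000, 0.0000, 0.0000)
After 1 year: (0.2000, 0.4500, 0.3500)
After 2 years: (0.2525, 0.3625, 0.3850)
After 3 years: (0.2578, 0.3538, 0.3885)
After 4 years: (0.2583, 0.3529, 0.3889)
P(in Manager after 4 years) = 0.2583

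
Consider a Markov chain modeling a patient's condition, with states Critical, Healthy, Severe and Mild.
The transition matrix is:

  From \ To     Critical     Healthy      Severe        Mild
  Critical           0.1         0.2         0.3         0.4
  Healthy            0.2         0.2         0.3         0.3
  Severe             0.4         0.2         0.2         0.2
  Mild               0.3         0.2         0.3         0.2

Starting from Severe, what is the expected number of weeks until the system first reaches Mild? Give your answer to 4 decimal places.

3.6313

Let t(s) be the expected number of weeks to first reach Mild from state s, with t(Mild) = 0. Conditioning on the first week:
t(Critical) = 1 + 0.1·t(Critical) + 0.2·t(Healthy) + 0.3·t(Severe)
t(Healthy) = 1 + 0.2·t(Critical) + 0.2·t(Healthy) + 0.3·t(Severe)
t(Severe) = 1 + 0.4·t(Critical) + 0.2·t(Healthy) + 0.2·t(Severe)
Solving: t(Critical) = 3.0726, t(Healthy) = 3.3799, t(Severe) = 3.6313.
Expected weeks from Severe to Mild: 3.6313.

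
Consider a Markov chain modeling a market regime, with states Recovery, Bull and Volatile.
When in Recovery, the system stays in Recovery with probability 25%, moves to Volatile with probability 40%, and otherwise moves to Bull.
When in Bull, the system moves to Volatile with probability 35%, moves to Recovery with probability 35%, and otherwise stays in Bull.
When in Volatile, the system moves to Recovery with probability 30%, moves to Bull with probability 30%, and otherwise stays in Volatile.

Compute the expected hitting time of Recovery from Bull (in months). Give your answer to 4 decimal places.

3.0159

Let t(s) be the expected number of months to first reach Recovery from state s, with t(Recovery) = 0. Conditioning on the first month:
t(Bull) = 1 + 0.3·t(Bull) + 0.35·t(Volatile)
t(Volatile) = 1 + 0.3·t(Bull) + 0.4·t(Volatile)
Solving: t(Bull) = 3.0159, t(Volatile) = 3.1746.
Expected months from Bull to Recovery: 3.0159.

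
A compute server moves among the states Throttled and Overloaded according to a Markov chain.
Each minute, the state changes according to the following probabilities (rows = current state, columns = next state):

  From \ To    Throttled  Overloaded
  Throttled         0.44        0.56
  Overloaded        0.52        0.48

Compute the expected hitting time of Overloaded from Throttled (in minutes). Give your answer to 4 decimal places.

Let t(s) be the expected number of minutes to first reach Overloaded from state s, with t(Overloaded) = 0. Conditioning on the first minute:
t(Throttled) = 1 + 0.44·t(Throttled)
Solving: t(Throttled) = 1.7857.
Expected minutes from Throttled to Overloaded: 1.7857.

1.7857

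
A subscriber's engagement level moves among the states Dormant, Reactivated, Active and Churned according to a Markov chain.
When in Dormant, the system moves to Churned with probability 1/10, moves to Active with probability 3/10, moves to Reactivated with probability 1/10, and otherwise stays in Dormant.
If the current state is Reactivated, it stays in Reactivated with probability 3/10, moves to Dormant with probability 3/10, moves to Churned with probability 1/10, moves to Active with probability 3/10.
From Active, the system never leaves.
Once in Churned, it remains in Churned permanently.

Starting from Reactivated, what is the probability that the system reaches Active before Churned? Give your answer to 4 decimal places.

Let h(s) be the probability of absorption at Active starting from transient state s. Then h(Active) = 1 and h(Churned) = 0. By first-step analysis:
h(Dormant) = 0.5·h(Dormant) + 0.1·h(Reactivated) + 0.3·1 + 0.1·0
h(Reactivated) = 0.3·h(Dormant) + 0.3·h(Reactivated) + 0.3·1 + 0.1·0
Solving: h(Dormant) = 0.7500, h(Reactivated) = 0.7500.
Starting from Reactivated, the probability is 0.7500.

0.7500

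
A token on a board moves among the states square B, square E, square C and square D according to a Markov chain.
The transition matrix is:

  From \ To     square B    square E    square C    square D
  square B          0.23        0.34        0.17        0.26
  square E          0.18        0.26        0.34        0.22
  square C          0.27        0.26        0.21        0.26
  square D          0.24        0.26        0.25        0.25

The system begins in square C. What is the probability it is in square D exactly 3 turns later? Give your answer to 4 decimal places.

0.2463

Propagate the distribution vector 3 turns from square C.
After 0 turns: (0.0000, 0.0000, 1.0000, 0.0000)
After 1 turn: (0.2700, 0.2600, 0.2100, 0.2600)
After 2 turns: (0.2280, 0.2816, 0.2434, 0.2470)
After 3 turns: (0.2281, 0.2782, 0.2474, 0.2463)
P(in square D after 3 turns) = 0.2463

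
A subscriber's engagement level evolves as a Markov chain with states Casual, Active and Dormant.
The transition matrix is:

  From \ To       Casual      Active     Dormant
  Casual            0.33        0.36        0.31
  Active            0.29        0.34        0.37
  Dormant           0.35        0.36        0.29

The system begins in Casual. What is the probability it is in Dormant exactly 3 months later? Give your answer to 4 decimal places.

0.3247

Propagate the distribution vector 3 months from Casual.
After 0 months: (1.0000, 0.0000, 0.0000)
After 1 month: (0.3300, 0.3600, 0.3100)
After 2 months: (0.3218, 0.3528, 0.3254)
After 3 months: (0.3224, 0.3529, 0.3247)
P(in Dormant after 3 months) = 0.3247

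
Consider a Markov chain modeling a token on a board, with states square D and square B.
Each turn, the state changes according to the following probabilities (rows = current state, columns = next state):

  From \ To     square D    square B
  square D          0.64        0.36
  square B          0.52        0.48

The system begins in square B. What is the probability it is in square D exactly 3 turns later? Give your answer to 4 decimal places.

0.5899

Propagate the distribution vector 3 turns from square B.
After 0 turns: (0.0000, 1.0000)
After 1 turn: (0.5200, 0.4800)
After 2 turns: (0.5824, 0.4176)
After 3 turns: (0.5899, 0.4101)
P(in square D after 3 turns) = 0.5899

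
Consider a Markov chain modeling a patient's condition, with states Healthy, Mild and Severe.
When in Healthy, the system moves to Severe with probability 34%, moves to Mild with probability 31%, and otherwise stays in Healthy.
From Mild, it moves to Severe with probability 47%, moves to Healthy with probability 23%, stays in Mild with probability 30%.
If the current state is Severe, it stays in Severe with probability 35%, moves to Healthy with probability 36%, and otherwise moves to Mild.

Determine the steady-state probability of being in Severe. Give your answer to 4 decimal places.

Let the stationary distribution be π with π = πP and π_1 + π_2 + π_3 = 1.
π_1 = 0.35·π_1 + 0.23·π_2 + 0.36·π_3
π_2 = 0.31·π_1 + 0.3·π_2 + 0.29·π_3
Solving with the normalization constraint gives π = (0.3179, 0.2994, 0.3827).
So the stationary probability of Severe is 0.3827.

0.3827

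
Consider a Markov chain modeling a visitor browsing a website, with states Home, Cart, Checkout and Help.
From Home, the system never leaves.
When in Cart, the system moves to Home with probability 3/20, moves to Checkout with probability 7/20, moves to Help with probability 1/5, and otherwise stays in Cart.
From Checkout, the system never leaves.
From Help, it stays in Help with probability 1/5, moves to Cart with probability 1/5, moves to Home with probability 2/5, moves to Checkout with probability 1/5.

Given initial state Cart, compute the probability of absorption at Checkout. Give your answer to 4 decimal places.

Let h(s) be the probability of absorption at Checkout starting from transient state s. Then h(Checkout) = 1 and h(Home) = 0. By first-step analysis:
h(Cart) = 0.15·0 + 0.3·h(Cart) + 0.35·1 + 0.2·h(Help)
h(Help) = 0.4·0 + 0.2·h(Cart) + 0.2·1 + 0.2·h(Help)
Solving: h(Cart) = 0.6154, h(Help) = 0.4038.
Starting from Cart, the probability is 0.6154.

0.6154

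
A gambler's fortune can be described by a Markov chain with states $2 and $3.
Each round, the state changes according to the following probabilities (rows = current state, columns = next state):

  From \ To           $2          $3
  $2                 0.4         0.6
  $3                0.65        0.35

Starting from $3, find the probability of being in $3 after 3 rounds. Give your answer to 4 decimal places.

0.4719

Propagate the distribution vector 3 rounds from $3.
After 0 rounds: (0.0000, 1.0000)
After 1 round: (0.6500, 0.3500)
After 2 rounds: (0.4875, 0.5125)
After 3 rounds: (0.5281, 0.4719)
P(in $3 after 3 rounds) = 0.4719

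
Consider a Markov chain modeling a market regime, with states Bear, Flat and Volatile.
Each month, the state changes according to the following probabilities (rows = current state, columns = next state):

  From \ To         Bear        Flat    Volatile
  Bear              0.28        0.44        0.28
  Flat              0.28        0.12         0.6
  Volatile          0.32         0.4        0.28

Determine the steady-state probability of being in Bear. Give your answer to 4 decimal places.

Let the stationary distribution be π with π = πP and π_1 + π_2 + π_3 = 1.
π_1 = 0.28·π_1 + 0.28·π_2 + 0.32·π_3
π_2 = 0.44·π_1 + 0.12·π_2 + 0.4·π_3
Solving with the normalization constraint gives π = (0.2953, 0.3217, 0.3830).
So the stationary probability of Bear is 0.2953.

0.2953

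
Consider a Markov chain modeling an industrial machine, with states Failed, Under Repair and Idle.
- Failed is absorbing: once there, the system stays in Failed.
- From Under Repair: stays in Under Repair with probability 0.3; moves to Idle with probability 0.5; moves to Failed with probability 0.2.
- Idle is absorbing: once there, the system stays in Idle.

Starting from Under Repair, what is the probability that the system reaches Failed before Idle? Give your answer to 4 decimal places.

Let h(s) be the probability of absorption at Failed starting from transient state s. Then h(Failed) = 1 and h(Idle) = 0. By first-step analysis:
h(Under Repair) = 0.2·1 + 0.3·h(Under Repair) + 0.5·0
Solving: h(Under Repair) = 0.2857.
Starting from Under Repair, the probability is 0.2857.

0.2857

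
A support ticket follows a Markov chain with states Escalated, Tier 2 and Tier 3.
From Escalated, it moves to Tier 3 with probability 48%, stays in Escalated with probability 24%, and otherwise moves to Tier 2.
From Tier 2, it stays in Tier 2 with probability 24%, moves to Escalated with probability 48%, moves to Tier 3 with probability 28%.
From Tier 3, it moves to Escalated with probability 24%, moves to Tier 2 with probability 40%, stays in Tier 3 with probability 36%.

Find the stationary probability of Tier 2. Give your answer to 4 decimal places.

0.3122

Let the stationary distribution be π with π = πP and π_1 + π_2 + π_3 = 1.
π_1 = 0.24·π_1 + 0.48·π_2 + 0.24·π_3
π_2 = 0.28·π_1 + 0.24·π_2 + 0.4·π_3
Solving with the normalization constraint gives π = (0.3149, 0.3122, 0.3728).
So the stationary probability of Tier 2 is 0.3122.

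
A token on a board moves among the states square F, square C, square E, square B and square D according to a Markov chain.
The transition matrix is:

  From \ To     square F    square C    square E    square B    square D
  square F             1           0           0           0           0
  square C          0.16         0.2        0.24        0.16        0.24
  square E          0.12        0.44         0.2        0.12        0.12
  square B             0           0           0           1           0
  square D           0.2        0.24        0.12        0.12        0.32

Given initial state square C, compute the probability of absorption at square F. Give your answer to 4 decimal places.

Let h(s) be the probability of absorption at square F starting from transient state s. Then h(square F) = 1 and h(square B) = 0. By first-step analysis:
h(square C) = 0.16·1 + 0.2·h(square C) + 0.24·h(square E) + 0.16·0 + 0.24·h(square D)
h(square E) = 0.12·1 + 0.44·h(square C) + 0.2·h(square E) + 0.12·0 + 0.12·h(square D)
h(square D) = 0.2·1 + 0.24·h(square C) + 0.12·h(square E) + 0.12·0 + 0.32·h(square D)
Solving: h(square C) = 0.5309, h(square E) = 0.5282, h(square D) = 0.5747.
Starting from square C, the probability is 0.5309.

0.5309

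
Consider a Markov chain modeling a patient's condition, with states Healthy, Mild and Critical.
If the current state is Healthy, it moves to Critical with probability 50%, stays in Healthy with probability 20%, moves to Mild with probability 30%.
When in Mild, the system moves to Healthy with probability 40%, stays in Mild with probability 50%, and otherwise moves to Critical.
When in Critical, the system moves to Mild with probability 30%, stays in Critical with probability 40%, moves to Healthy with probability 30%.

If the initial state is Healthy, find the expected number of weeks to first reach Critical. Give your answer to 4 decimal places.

2.8571

Let t(s) be the expected number of weeks to first reach Critical from state s, with t(Critical) = 0. Conditioning on the first week:
t(Healthy) = 1 + 0.2·t(Healthy) + 0.3·t(Mild)
t(Mild) = 1 + 0.4·t(Healthy) + 0.5·t(Mild)
Solving: t(Healthy) = 2.8571, t(Mild) = 4.2857.
Expected weeks from Healthy to Critical: 2.8571.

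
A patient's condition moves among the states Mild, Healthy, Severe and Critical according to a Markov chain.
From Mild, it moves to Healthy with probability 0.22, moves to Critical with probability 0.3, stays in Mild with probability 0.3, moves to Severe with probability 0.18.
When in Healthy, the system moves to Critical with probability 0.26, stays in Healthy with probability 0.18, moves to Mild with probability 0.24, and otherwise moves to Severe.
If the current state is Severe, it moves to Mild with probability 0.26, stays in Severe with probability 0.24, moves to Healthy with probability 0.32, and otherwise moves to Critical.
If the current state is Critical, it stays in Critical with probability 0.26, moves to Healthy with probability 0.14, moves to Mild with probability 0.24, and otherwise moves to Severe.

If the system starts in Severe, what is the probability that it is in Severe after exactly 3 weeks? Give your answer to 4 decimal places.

Propagate the distribution vector 3 weeks from Severe.
After 0 weeks: (0.0000, 0.0000, 1.0000, 0.0000)
After 1 week: (0.2600, 0.3200, 0.2400, 0.1800)
After 2 weeks: (0.2604, 0.2168, 0.2716, 0.2512)
After 3 weeks: (0.2611, 0.2184, 0.2719, 0.2487)
P(in Severe after 3 weeks) = 0.2719

0.2719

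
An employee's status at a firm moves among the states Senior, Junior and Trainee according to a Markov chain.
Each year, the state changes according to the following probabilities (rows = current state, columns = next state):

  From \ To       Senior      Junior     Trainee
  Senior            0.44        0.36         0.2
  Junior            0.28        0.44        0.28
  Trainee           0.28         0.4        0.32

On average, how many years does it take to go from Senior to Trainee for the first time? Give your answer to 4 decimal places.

4.3233

Let t(s) be the expected number of years to first reach Trainee from state s, with t(Trainee) = 0. Conditioning on the first year:
t(Senior) = 1 + 0.44·t(Senior) + 0.36·t(Junior)
t(Junior) = 1 + 0.28·t(Senior) + 0.44·t(Junior)
Solving: t(Senior) = 4.3233, t(Junior) = 3.9474.
Expected years from Senior to Trainee: 4.3233.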